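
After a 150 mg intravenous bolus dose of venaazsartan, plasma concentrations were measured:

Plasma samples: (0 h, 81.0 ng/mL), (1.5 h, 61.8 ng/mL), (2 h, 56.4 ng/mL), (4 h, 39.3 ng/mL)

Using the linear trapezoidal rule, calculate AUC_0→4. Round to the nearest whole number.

AUC = 232 ng/mL·h

Trapezoidal AUC_0→4:
  [0→1.5]: (81.0+61.8)/2 × 1.5 = 107.1
  [1.5→2]: (61.8+56.4)/2 × 0.5 = 29.55
  [2→4]: (56.4+39.3)/2 × 2 = 95.7
  Sum = 232.35 ng/mL·h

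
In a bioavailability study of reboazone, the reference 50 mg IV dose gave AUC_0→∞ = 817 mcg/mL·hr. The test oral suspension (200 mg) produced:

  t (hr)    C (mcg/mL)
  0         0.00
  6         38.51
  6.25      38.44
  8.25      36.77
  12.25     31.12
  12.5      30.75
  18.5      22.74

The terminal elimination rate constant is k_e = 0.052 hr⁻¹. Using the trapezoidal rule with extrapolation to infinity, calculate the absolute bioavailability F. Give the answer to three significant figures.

F = 0.288

Trapezoidal AUC_0→18.5 (oral suspension):
  [0→6]: (0.00+38.51)/2 × 6 = 115.53
  [6→6.25]: (38.51+38.44)/2 × 0.25 = 9.61875
  [6.25→8.25]: (38.44+36.77)/2 × 2 = 75.21
  [8.25→12.25]: (36.77+31.12)/2 × 4 = 135.78
  [12.25→12.5]: (31.12+30.75)/2 × 0.25 = 7.73375
  [12.5→18.5]: (30.75+22.74)/2 × 6 = 160.47
  Sum = 504.3425 mcg/mL·hr
Tail: C_last/k_e = 22.74/0.052 = 437.308
AUC_0→∞ (oral suspension) = 504.3425 + 437.308 = 941.6505 mcg/mL·hr
F = (AUC_ev/D_ev)/(AUC_iv/D_iv) = (941.6505/200)/(817/50) = 4.7082525/16.34 = 0.2881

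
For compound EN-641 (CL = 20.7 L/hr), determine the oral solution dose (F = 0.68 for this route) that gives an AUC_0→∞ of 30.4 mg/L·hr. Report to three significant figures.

Dose = 925 mg

Dose = CL × AUC_0→∞ / F
     = 20.7 × 30.4 / 0.68 = 925.412 mg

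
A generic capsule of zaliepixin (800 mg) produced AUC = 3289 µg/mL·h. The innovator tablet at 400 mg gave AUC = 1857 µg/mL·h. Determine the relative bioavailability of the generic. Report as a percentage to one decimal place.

F_rel = (AUC_test/D_test) / (AUC_ref/D_ref)
      = (3289/800) / (1857/400)
      = 4.11125 / 4.6425 = 0.8856 = 88.56%

F_rel = 88.6%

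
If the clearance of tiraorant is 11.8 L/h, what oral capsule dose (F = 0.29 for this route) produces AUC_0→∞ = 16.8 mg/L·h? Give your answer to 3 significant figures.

Dose = CL × AUC_0→∞ / F
     = 11.8 × 16.8 / 0.29 = 683.586 mg

Dose = 684 mg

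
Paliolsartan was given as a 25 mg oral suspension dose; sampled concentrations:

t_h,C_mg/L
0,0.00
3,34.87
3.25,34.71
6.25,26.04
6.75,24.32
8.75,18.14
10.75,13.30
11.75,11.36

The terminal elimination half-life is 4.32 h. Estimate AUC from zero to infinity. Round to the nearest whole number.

AUC = 322 mg/L·h

Trapezoidal AUC_0→11.75:
  [0→3]: (0.00+34.87)/2 × 3 = 52.305
  [3→3.25]: (34.87+34.71)/2 × 0.25 = 8.6975
  [3.25→6.25]: (34.71+26.04)/2 × 3 = 91.125
  [6.25→6.75]: (26.04+24.32)/2 × 0.5 = 12.59
  [6.75→8.75]: (24.32+18.14)/2 × 2 = 42.46
  [8.75→10.75]: (18.14+13.30)/2 × 2 = 31.44
  [10.75→11.75]: (13.30+11.36)/2 × 1 = 12.33
  Sum = 250.9475 mg/L·h
k_e = ln2 / t½ = 0.693147 / 4.32 = 0.1605 h^-1
Extrapolated tail: C_last / k_e = 11.36 / 0.1605 = 70.779
AUC_0→∞ = 250.9475 + 70.779 = 321.7265 mg/L·h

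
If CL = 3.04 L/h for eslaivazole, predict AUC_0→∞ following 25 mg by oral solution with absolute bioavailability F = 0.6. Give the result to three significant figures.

AUC_0→∞ = F × Dose / CL
        = 0.6 × 25 / 3.04 = 4.93421 mg/L·h

AUC = 4.93 mg/L·h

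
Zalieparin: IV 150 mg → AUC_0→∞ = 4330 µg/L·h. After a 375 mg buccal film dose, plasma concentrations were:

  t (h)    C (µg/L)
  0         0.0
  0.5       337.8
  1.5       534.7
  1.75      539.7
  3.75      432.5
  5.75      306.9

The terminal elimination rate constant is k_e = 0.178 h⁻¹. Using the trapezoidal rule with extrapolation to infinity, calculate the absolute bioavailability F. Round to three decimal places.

F = 0.378

Trapezoidal AUC_0→5.75 (buccal film):
  [0→0.5]: (0.0+337.8)/2 × 0.5 = 84.45
  [0.5→1.5]: (337.8+534.7)/2 × 1 = 436.25
  [1.5→1.75]: (534.7+539.7)/2 × 0.25 = 134.3
  [1.75→3.75]: (539.7+432.5)/2 × 2 = 972.2
  [3.75→5.75]: (432.5+306.9)/2 × 2 = 739.4
  Sum = 2366.6 µg/L·h
Tail: C_last/k_e = 306.9/0.178 = 1724.157
AUC_0→∞ (buccal film) = 2366.6 + 1724.157 = 4090.757 µg/L·h
F = (AUC_ev/D_ev)/(AUC_iv/D_iv) = (4090.757/375)/(4330/150) = 10.9087/28.8667 = 0.3779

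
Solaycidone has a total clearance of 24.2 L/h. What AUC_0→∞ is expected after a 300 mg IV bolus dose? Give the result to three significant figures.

AUC = 12.4 mg/L·h

AUC_0→∞ = Dose_iv / CL
        = 300 / 24.2 = 12.3967 mg/L·h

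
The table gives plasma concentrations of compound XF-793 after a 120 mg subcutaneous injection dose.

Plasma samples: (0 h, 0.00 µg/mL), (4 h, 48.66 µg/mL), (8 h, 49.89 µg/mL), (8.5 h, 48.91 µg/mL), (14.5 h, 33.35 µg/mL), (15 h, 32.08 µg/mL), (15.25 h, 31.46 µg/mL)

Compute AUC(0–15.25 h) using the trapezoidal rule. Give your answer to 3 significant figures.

Trapezoidal AUC_0→15.25:
  [0→4]: (0.00+48.66)/2 × 4 = 97.32
  [4→8]: (48.66+49.89)/2 × 4 = 197.1
  [8→8.5]: (49.89+48.91)/2 × 0.5 = 24.7
  [8.5→14.5]: (48.91+33.35)/2 × 6 = 246.78
  [14.5→15]: (33.35+32.08)/2 × 0.5 = 16.3575
  [15→15.25]: (32.08+31.46)/2 × 0.25 = 7.9425
  Sum = 590.2 µg/mL·h

AUC = 590 µg/mL·h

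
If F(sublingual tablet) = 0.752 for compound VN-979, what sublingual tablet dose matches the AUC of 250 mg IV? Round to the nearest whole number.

D_sublingual = 332 mg

For equal systemic exposure: F × D_ev = D_iv
D_ev = D_iv / F = 250 / 0.752 = 332.447 mg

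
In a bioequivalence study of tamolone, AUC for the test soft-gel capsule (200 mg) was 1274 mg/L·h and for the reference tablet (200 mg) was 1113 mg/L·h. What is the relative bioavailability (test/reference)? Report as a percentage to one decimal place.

F_rel = 114.5%

F_rel = (AUC_test/D_test) / (AUC_ref/D_ref)
      = (1274/200) / (1113/200)
      = 6.37 / 5.565 = 1.1447 = 114.47%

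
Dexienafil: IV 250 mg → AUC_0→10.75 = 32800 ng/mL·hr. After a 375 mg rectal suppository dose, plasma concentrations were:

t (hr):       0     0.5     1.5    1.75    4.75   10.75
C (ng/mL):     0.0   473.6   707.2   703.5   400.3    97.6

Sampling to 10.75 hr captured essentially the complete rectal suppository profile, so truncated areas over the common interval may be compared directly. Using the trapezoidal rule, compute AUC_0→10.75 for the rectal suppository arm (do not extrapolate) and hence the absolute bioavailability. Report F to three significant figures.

F = 0.0820

Trapezoidal AUC_0→10.75 (rectal suppository):
  [0→0.5]: (0.0+473.6)/2 × 0.5 = 118.4
  [0.5→1.5]: (473.6+707.2)/2 × 1 = 590.4
  [1.5→1.75]: (707.2+703.5)/2 × 0.25 = 176.3375
  [1.75→4.75]: (703.5+400.3)/2 × 3 = 1655.7
  [4.75→10.75]: (400.3+97.6)/2 × 6 = 1493.7
  Sum = 4034.5375 ng/mL·hr
F = (AUC_ev/D_ev)/(AUC_iv/D_iv) = (4034.5375/375)/(32800/250) = 10.7588/131.2 = 0.0820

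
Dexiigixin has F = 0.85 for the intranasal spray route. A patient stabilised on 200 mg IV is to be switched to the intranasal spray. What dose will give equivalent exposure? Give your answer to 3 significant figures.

D_intranasal = 235 mg

For equal systemic exposure: F × D_ev = D_iv
D_ev = D_iv / F = 200 / 0.85 = 235.294 mg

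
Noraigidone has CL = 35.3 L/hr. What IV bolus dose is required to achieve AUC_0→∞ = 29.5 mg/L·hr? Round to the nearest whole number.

Dose_iv = CL × AUC_0→∞
     = 35.3 × 29.5 = 1041.35 mg

Dose = 1041 mg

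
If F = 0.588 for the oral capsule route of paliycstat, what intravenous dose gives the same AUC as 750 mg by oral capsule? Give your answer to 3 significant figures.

Systemic exposure from an extravascular dose = F × D_ev, so the equivalent IV dose is F × D_ev.
D_iv = F × D_ev = 0.588 × 750 = 441 mg

D_iv = 441 mg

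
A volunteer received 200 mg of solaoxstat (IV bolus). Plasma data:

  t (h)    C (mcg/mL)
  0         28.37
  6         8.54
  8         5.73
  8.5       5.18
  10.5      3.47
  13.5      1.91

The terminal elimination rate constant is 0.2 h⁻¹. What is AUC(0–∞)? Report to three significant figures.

Trapezoidal AUC_0→13.5:
  [0→6]: (28.37+8.54)/2 × 6 = 110.73
  [6→8]: (8.54+5.73)/2 × 2 = 14.27
  [8→8.5]: (5.73+5.18)/2 × 0.5 = 2.7275
  [8.5→10.5]: (5.18+3.47)/2 × 2 = 8.65
  [10.5→13.5]: (3.47+1.91)/2 × 3 = 8.07
  Sum = 144.4475 mcg/mL·h
Extrapolated tail: C_last / k_e = 1.91 / 0.2 = 9.550
AUC_0→∞ = 144.4475 + 9.550 = 153.9975 mcg/mL·h

AUC = 154 mcg/mL·h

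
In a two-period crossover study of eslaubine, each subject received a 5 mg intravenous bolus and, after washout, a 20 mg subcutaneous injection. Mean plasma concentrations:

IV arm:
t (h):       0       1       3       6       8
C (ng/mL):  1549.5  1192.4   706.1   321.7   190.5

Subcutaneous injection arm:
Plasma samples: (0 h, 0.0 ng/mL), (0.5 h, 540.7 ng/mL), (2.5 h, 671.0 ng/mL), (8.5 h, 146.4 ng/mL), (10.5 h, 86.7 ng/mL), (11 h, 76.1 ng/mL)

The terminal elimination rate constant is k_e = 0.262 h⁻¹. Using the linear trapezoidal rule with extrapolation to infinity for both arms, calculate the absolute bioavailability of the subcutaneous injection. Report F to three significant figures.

F = 0.180

Trapezoidal AUC_0→8 (IV):
  [0→1]: (1549.5+1192.4)/2 × 1 = 1370.95
  [1→3]: (1192.4+706.1)/2 × 2 = 1898.5
  [3→6]: (706.1+321.7)/2 × 3 = 1541.7
  [6→8]: (321.7+190.5)/2 × 2 = 512.2
  Sum = 5323.35 ng/mL·h
IV tail: 190.5/0.262 = 727.099; AUC_iv,0→∞ = 5323.35 + 727.099 = 6050.449 ng/mL·h
Trapezoidal AUC_0→11 (subcutaneous injection):
  [0→0.5]: (0.0+540.7)/2 × 0.5 = 135.175
  [0.5→2.5]: (540.7+671.0)/2 × 2 = 1211.7
  [2.5→8.5]: (671.0+146.4)/2 × 6 = 2452.2
  [8.5→10.5]: (146.4+86.7)/2 × 2 = 233.1
  [10.5→11]: (86.7+76.1)/2 × 0.5 = 40.7
  Sum = 4072.875 ng/mL·h
subcutaneous injection tail: 76.1/0.262 = 290.458; AUC_ev,0→∞ = 4072.875 + 290.458 = 4363.333 ng/mL·h
F = (AUC_ev/D_ev)/(AUC_iv/D_iv) = (4363.333/20)/(6050.449/5) = 218.16665/1210.0898 = 0.1803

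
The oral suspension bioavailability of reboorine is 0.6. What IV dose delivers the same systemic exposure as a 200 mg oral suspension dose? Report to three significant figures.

D_iv = 120 mg

Systemic exposure from an extravascular dose = F × D_ev, so the equivalent IV dose is F × D_ev.
D_iv = F × D_ev = 0.6 × 200 = 120 mg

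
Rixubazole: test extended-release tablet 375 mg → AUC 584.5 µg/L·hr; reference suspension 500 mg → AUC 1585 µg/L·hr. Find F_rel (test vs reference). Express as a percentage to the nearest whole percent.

F_rel = 49%

F_rel = (AUC_test/D_test) / (AUC_ref/D_ref)
      = (584.5/375) / (1585/500)
      = 1.55867 / 3.17 = 0.4917 = 49.17%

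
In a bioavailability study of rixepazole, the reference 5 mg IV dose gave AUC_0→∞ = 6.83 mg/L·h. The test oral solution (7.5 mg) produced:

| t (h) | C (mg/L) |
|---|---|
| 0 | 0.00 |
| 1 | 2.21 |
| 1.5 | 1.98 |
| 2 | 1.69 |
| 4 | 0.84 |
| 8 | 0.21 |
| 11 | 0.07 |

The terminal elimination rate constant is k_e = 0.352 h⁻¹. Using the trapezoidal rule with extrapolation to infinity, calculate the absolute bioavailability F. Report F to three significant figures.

F = 0.812

Trapezoidal AUC_0→11 (oral solution):
  [0→1]: (0.00+2.21)/2 × 1 = 1.105
  [1→1.5]: (2.21+1.98)/2 × 0.5 = 1.0475
  [1.5→2]: (1.98+1.69)/2 × 0.5 = 0.9175
  [2→4]: (1.69+0.84)/2 × 2 = 2.53
  [4→8]: (0.84+0.21)/2 × 4 = 2.1
  [8→11]: (0.21+0.07)/2 × 3 = 0.42
  Sum = 8.12 mg/L·h
Tail: C_last/k_e = 0.07/0.352 = 0.199
AUC_0→∞ (oral solution) = 8.12 + 0.199 = 8.319 mg/L·h
F = (AUC_ev/D_ev)/(AUC_iv/D_iv) = (8.319/7.5)/(6.83/5) = 1.1092/1.366 = 0.8120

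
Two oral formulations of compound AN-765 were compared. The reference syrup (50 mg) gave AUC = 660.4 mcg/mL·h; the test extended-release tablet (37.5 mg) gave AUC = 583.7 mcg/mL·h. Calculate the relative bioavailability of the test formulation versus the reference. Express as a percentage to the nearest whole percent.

F_rel = (AUC_test/D_test) / (AUC_ref/D_ref)
      = (583.7/37.5) / (660.4/50)
      = 15.5653 / 13.208 = 1.1785 = 117.85%

F_rel = 118%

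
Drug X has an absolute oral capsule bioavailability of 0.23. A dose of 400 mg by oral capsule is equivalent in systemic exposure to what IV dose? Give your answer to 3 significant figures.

D_iv = 92.0 mg

Systemic exposure from an extravascular dose = F × D_ev, so the equivalent IV dose is F × D_ev.
D_iv = F × D_ev = 0.23 × 400 = 92 mg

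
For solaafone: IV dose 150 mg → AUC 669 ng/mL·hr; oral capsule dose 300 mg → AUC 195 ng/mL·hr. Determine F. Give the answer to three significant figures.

F = (AUC_ev / D_ev) / (AUC_iv / D_iv)
  = (195/300) / (669/150)
  = 0.65 / 4.46 = 0.1457

F = 0.146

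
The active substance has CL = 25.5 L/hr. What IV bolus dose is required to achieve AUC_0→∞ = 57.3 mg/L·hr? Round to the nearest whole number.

Dose_iv = CL × AUC_0→∞
     = 25.5 × 57.3 = 1461.15 mg

Dose = 1461 mg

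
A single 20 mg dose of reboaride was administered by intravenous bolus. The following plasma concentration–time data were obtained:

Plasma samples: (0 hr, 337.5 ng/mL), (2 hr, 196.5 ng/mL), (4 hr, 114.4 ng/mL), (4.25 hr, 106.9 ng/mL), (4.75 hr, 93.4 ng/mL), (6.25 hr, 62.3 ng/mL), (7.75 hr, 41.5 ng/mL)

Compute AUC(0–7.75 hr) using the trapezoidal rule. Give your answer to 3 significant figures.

Trapezoidal AUC_0→7.75:
  [0→2]: (337.5+196.5)/2 × 2 = 534.0
  [2→4]: (196.5+114.4)/2 × 2 = 310.9
  [4→4.25]: (114.4+106.9)/2 × 0.25 = 27.6625
  [4.25→4.75]: (106.9+93.4)/2 × 0.5 = 50.075
  [4.75→6.25]: (93.4+62.3)/2 × 1.5 = 116.775
  [6.25→7.75]: (62.3+41.5)/2 × 1.5 = 77.85
  Sum = 1117.2625 ng/mL·hr

AUC = 1120 ng/mL·hr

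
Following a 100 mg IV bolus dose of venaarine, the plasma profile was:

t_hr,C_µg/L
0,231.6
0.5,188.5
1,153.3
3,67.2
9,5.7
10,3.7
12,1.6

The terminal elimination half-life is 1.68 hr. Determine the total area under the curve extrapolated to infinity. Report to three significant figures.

AUC = 644 µg/L·hr

Trapezoidal AUC_0→12:
  [0→0.5]: (231.6+188.5)/2 × 0.5 = 105.025
  [0.5→1]: (188.5+153.3)/2 × 0.5 = 85.45
  [1→3]: (153.3+67.2)/2 × 2 = 220.5
  [3→9]: (67.2+5.7)/2 × 6 = 218.7
  [9→10]: (5.7+3.7)/2 × 1 = 4.7
  [10→12]: (3.7+1.6)/2 × 2 = 5.3
  Sum = 639.675 µg/L·hr
k_e = ln2 / t½ = 0.693147 / 1.68 = 0.4126 hr^-1
Extrapolated tail: C_last / k_e = 1.6 / 0.4126 = 3.878
AUC_0→∞ = 639.675 + 3.878 = 643.553 µg/L·hr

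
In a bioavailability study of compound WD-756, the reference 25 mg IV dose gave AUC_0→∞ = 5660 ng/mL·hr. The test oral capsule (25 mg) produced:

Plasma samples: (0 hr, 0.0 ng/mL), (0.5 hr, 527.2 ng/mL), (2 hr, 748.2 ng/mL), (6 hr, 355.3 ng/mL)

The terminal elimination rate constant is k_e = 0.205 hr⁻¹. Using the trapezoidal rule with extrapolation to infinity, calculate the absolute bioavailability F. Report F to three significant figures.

Trapezoidal AUC_0→6 (oral capsule):
  [0→0.5]: (0.0+527.2)/2 × 0.5 = 131.8
  [0.5→2]: (527.2+748.2)/2 × 1.5 = 956.55
  [2→6]: (748.2+355.3)/2 × 4 = 2207.0
  Sum = 3295.35 ng/mL·hr
Tail: C_last/k_e = 355.3/0.205 = 1733.171
AUC_0→∞ (oral capsule) = 3295.35 + 1733.171 = 5028.521 ng/mL·hr
F = (AUC_ev/D_ev)/(AUC_iv/D_iv) = (5028.521/25)/(5660/25) = 201.14084/226.4 = 0.8884

F = 0.888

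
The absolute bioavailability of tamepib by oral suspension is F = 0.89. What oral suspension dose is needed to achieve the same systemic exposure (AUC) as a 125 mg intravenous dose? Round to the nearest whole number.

D_oral = 140 mg

For equal systemic exposure: F × D_ev = D_iv
D_ev = D_iv / F = 125 / 0.89 = 140.449 mg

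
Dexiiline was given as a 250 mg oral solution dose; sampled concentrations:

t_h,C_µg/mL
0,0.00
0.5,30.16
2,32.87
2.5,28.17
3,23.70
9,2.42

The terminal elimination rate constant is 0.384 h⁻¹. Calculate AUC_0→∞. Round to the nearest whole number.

AUC = 168 µg/mL·h

Trapezoidal AUC_0→9:
  [0→0.5]: (0.00+30.16)/2 × 0.5 = 7.54
  [0.5→2]: (30.16+32.87)/2 × 1.5 = 47.2725
  [2→2.5]: (32.87+28.17)/2 × 0.5 = 15.26
  [2.5→3]: (28.17+23.70)/2 × 0.5 = 12.9675
  [3→9]: (23.70+2.42)/2 × 6 = 78.36
  Sum = 161.4 µg/mL·h
Extrapolated tail: C_last / k_e = 2.42 / 0.384 = 6.302
AUC_0→∞ = 161.4 + 6.302 = 167.702 µg/mL·h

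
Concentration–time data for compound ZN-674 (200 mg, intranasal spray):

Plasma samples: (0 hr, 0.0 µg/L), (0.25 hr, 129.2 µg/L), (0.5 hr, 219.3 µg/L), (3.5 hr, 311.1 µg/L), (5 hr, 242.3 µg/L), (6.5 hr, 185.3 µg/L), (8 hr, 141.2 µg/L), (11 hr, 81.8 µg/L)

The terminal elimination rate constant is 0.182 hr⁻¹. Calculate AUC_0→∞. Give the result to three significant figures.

AUC = 2620 µg/L·hr

Trapezoidal AUC_0→11:
  [0→0.25]: (0.0+129.2)/2 × 0.25 = 16.15
  [0.25→0.5]: (129.2+219.3)/2 × 0.25 = 43.5625
  [0.5→3.5]: (219.3+311.1)/2 × 3 = 795.6
  [3.5→5]: (311.1+242.3)/2 × 1.5 = 415.05
  [5→6.5]: (242.3+185.3)/2 × 1.5 = 320.7
  [6.5→8]: (185.3+141.2)/2 × 1.5 = 244.875
  [8→11]: (141.2+81.8)/2 × 3 = 334.5
  Sum = 2170.4375 µg/L·hr
Extrapolated tail: C_last / k_e = 81.8 / 0.182 = 449.451
AUC_0→∞ = 2170.4375 + 449.451 = 2619.8885 µg/L·hr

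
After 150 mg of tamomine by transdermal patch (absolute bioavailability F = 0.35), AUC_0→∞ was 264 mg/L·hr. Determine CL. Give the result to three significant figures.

CL = 0.199 L/hr

CL = F × Dose / AUC_0→∞
   = 0.35 × 150 / 264 = 0.198864 L/hr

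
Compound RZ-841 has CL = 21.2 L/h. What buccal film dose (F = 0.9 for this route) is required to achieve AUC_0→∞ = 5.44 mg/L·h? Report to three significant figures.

Dose = CL × AUC_0→∞ / F
     = 21.2 × 5.44 / 0.9 = 128.142 mg

Dose = 128 mg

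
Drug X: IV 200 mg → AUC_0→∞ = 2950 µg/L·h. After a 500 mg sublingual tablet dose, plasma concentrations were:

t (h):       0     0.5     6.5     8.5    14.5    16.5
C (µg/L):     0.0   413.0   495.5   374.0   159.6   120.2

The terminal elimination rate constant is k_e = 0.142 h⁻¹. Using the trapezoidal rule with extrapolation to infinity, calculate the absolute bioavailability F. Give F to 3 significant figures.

F = 0.871

Trapezoidal AUC_0→16.5 (sublingual tablet):
  [0→0.5]: (0.0+413.0)/2 × 0.5 = 103.25
  [0.5→6.5]: (413.0+495.5)/2 × 6 = 2725.5
  [6.5→8.5]: (495.5+374.0)/2 × 2 = 869.5
  [8.5→14.5]: (374.0+159.6)/2 × 6 = 1600.8
  [14.5→16.5]: (159.6+120.2)/2 × 2 = 279.8
  Sum = 5578.85 µg/L·h
Tail: C_last/k_e = 120.2/0.142 = 846.479
AUC_0→∞ (sublingual tablet) = 5578.85 + 846.479 = 6425.329 µg/L·h
F = (AUC_ev/D_ev)/(AUC_iv/D_iv) = (6425.329/500)/(2950/200) = 12.850658/14.75 = 0.8712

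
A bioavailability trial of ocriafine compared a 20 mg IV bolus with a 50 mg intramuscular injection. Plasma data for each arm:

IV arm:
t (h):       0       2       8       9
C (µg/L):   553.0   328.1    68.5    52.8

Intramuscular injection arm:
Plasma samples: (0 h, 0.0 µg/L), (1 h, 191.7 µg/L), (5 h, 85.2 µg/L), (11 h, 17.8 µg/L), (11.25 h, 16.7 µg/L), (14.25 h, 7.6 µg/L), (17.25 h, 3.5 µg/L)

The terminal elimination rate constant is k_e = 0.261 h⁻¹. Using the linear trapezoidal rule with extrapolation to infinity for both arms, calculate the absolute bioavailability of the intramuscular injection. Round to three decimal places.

Trapezoidal AUC_0→9 (IV):
  [0→2]: (553.0+328.1)/2 × 2 = 881.1
  [2→8]: (328.1+68.5)/2 × 6 = 1189.8
  [8→9]: (68.5+52.8)/2 × 1 = 60.65
  Sum = 2131.55 µg/L·h
IV tail: 52.8/0.261 = 202.299; AUC_iv,0→∞ = 2131.55 + 202.299 = 2333.849 µg/L·h
Trapezoidal AUC_0→17.25 (intramuscular injection):
  [0→1]: (0.0+191.7)/2 × 1 = 95.85
  [1→5]: (191.7+85.2)/2 × 4 = 553.8
  [5→11]: (85.2+17.8)/2 × 6 = 309.0
  [11→11.25]: (17.8+16.7)/2 × 0.25 = 4.3125
  [11.25→14.25]: (16.7+7.6)/2 × 3 = 36.45
  [14.25→17.25]: (7.6+3.5)/2 × 3 = 16.65
  Sum = 1016.0625 µg/L·h
intramuscular injection tail: 3.5/0.261 = 13.410; AUC_ev,0→∞ = 1016.0625 + 13.410 = 1029.4725 µg/L·h
F = (AUC_ev/D_ev)/(AUC_iv/D_iv) = (1029.4725/50)/(2333.849/20) = 20.58945/116.69245 = 0.1764

F = 0.176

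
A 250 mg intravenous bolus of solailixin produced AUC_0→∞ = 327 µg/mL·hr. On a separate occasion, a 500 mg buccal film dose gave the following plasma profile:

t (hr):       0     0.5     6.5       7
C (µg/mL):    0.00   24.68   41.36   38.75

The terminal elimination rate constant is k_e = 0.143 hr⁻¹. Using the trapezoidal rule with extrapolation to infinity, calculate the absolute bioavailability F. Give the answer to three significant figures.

Trapezoidal AUC_0→7 (buccal film):
  [0→0.5]: (0.00+24.68)/2 × 0.5 = 6.17
  [0.5→6.5]: (24.68+41.36)/2 × 6 = 198.12
  [6.5→7]: (41.36+38.75)/2 × 0.5 = 20.0275
  Sum = 224.3175 µg/mL·hr
Tail: C_last/k_e = 38.75/0.143 = 270.979
AUC_0→∞ (buccal film) = 224.3175 + 270.979 = 495.2965 µg/mL·hr
F = (AUC_ev/D_ev)/(AUC_iv/D_iv) = (495.2965/500)/(327/250) = 0.990593/1.308 = 0.7573

F = 0.757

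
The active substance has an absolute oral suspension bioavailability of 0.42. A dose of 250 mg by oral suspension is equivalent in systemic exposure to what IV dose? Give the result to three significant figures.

Systemic exposure from an extravascular dose = F × D_ev, so the equivalent IV dose is F × D_ev.
D_iv = F × D_ev = 0.42 × 250 = 105 mg

D_iv = 105 mg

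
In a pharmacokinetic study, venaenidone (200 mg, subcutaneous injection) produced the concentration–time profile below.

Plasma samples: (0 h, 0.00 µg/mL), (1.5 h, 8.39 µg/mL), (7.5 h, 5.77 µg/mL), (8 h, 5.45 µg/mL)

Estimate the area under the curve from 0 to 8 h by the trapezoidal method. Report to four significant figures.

Trapezoidal AUC_0→8:
  [0→1.5]: (0.00+8.39)/2 × 1.5 = 6.2925
  [1.5→7.5]: (8.39+5.77)/2 × 6 = 42.48
  [7.5→8]: (5.77+5.45)/2 × 0.5 = 2.805
  Sum = 51.5775 µg/mL·h

AUC = 51.58 µg/mL·h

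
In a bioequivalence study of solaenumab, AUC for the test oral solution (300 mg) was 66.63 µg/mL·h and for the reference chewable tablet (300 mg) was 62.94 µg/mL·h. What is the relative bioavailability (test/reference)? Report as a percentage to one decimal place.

F_rel = (AUC_test/D_test) / (AUC_ref/D_ref)
      = (66.63/300) / (62.94/300)
      = 0.2221 / 0.2098 = 1.0586 = 105.86%

F_rel = 105.9%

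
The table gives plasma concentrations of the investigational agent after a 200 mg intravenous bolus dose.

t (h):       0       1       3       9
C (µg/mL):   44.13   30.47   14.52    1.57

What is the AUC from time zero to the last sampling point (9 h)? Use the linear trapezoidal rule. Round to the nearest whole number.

AUC = 131 µg/mL·h

Trapezoidal AUC_0→9:
  [0→1]: (44.13+30.47)/2 × 1 = 37.3
  [1→3]: (30.47+14.52)/2 × 2 = 44.99
  [3→9]: (14.52+1.57)/2 × 6 = 48.27
  Sum = 130.56 µg/mL·h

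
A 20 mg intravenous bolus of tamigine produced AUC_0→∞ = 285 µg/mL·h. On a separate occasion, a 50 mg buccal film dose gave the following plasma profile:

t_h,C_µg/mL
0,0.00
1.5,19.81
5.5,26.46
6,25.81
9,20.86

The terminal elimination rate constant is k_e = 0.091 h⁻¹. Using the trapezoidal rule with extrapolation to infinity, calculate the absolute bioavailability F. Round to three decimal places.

F = 0.589

Trapezoidal AUC_0→9 (buccal film):
  [0→1.5]: (0.00+19.81)/2 × 1.5 = 14.8575
  [1.5→5.5]: (19.81+26.46)/2 × 4 = 92.54
  [5.5→6]: (26.46+25.81)/2 × 0.5 = 13.0675
  [6→9]: (25.81+20.86)/2 × 3 = 70.005
  Sum = 190.47 µg/mL·h
Tail: C_last/k_e = 20.86/0.091 = 229.231
AUC_0→∞ (buccal film) = 190.47 + 229.231 = 419.701 µg/mL·h
F = (AUC_ev/D_ev)/(AUC_iv/D_iv) = (419.701/50)/(285/20) = 8.39402/14.25 = 0.5891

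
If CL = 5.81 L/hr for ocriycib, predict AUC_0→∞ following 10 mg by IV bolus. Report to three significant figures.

AUC = 1.72 mg/L·hr

AUC_0→∞ = Dose_iv / CL
        = 10 / 5.81 = 1.72117 mg/L·hr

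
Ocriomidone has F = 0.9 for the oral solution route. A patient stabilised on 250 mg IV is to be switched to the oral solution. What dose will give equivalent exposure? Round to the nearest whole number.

D_oral = 278 mg

For equal systemic exposure: F × D_ev = D_iv
D_ev = D_iv / F = 250 / 0.9 = 277.778 mg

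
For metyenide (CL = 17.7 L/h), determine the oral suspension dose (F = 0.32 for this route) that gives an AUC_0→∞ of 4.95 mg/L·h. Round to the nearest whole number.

Dose = CL × AUC_0→∞ / F
     = 17.7 × 4.95 / 0.32 = 273.797 mg

Dose = 274 mg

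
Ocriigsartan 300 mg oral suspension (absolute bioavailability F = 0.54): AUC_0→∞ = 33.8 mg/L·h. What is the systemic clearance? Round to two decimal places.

CL = 4.79 L/h

CL = F × Dose / AUC_0→∞
   = 0.54 × 300 / 33.8 = 4.7929 L/h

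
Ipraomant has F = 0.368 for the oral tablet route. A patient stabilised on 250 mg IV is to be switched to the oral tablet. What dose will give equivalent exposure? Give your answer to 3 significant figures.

For equal systemic exposure: F × D_ev = D_iv
D_ev = D_iv / F = 250 / 0.368 = 679.348 mg

D_oral = 679 mg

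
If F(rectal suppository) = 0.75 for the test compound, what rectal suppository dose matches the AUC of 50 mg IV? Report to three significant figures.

For equal systemic exposure: F × D_ev = D_iv
D_ev = D_iv / F = 50 / 0.75 = 66.6667 mg

D_rectal = 66.7 mg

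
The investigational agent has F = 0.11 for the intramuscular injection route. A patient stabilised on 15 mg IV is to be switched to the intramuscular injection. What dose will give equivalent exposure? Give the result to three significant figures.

For equal systemic exposure: F × D_ev = D_iv
D_ev = D_iv / F = 15 / 0.11 = 136.364 mg

D_intramuscular = 136 mg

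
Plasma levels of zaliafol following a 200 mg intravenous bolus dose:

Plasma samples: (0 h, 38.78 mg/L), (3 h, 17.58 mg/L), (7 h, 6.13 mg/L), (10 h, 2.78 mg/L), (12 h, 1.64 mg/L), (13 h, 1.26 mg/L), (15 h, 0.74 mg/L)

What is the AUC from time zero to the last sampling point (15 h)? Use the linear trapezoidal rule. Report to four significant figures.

Trapezoidal AUC_0→15:
  [0→3]: (38.78+17.58)/2 × 3 = 84.54
  [3→7]: (17.58+6.13)/2 × 4 = 47.42
  [7→10]: (6.13+2.78)/2 × 3 = 13.365
  [10→12]: (2.78+1.64)/2 × 2 = 4.42
  [12→13]: (1.64+1.26)/2 × 1 = 1.45
  [13→15]: (1.26+0.74)/2 × 2 = 2.0
  Sum = 153.195 mg/L·h

AUC = 153.2 mg/L·h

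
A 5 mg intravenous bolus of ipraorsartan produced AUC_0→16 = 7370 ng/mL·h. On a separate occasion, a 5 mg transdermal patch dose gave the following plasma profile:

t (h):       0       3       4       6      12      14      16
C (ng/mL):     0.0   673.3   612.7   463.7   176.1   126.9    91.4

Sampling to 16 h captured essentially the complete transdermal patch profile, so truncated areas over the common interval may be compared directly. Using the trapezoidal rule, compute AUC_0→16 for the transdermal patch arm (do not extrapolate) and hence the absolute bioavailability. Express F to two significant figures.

F = 0.70

Trapezoidal AUC_0→16 (transdermal patch):
  [0→3]: (0.0+673.3)/2 × 3 = 1009.95
  [3→4]: (673.3+612.7)/2 × 1 = 643.0
  [4→6]: (612.7+463.7)/2 × 2 = 1076.4
  [6→12]: (463.7+176.1)/2 × 6 = 1919.4
  [12→14]: (176.1+126.9)/2 × 2 = 303.0
  [14→16]: (126.9+91.4)/2 × 2 = 218.3
  Sum = 5170.05 ng/mL·h
F = (AUC_ev/D_ev)/(AUC_iv/D_iv) = (5170.05/5)/(7370/5) = 1034.01/1474 = 0.7015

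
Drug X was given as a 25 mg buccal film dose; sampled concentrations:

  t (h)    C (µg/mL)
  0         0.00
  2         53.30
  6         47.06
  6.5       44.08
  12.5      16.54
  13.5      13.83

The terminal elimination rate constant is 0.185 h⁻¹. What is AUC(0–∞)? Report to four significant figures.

Trapezoidal AUC_0→13.5:
  [0→2]: (0.00+53.30)/2 × 2 = 53.3
  [2→6]: (53.30+47.06)/2 × 4 = 200.72
  [6→6.5]: (47.06+44.08)/2 × 0.5 = 22.785
  [6.5→12.5]: (44.08+16.54)/2 × 6 = 181.86
  [12.5→13.5]: (16.54+13.83)/2 × 1 = 15.185
  Sum = 473.85 µg/mL·h
Extrapolated tail: C_last / k_e = 13.83 / 0.185 = 74.757
AUC_0→∞ = 473.85 + 74.757 = 548.607 µg/mL·h

AUC = 548.6 µg/mL·h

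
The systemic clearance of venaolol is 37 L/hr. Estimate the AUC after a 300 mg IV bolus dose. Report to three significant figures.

AUC_0→∞ = Dose_iv / CL
        = 300 / 37 = 8.10811 mg/L·hr

AUC = 8.11 mg/L·hr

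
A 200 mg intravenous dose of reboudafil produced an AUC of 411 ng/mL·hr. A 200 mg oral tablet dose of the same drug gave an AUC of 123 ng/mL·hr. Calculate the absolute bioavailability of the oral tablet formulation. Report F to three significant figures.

F = (AUC_ev / D_ev) / (AUC_iv / D_iv)
  = (123/200) / (411/200)
  = 0.615 / 2.055 = 0.2993

F = 0.299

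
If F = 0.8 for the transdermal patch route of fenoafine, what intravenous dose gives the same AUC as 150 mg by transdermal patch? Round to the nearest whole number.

D_iv = 120 mg

Systemic exposure from an extravascular dose = F × D_ev, so the equivalent IV dose is F × D_ev.
D_iv = F × D_ev = 0.8 × 150 = 120 mg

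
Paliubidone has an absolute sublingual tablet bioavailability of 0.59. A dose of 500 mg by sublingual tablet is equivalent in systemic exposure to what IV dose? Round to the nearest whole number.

D_iv = 295 mg

Systemic exposure from an extravascular dose = F × D_ev, so the equivalent IV dose is F × D_ev.
D_iv = F × D_ev = 0.59 × 500 = 295 mg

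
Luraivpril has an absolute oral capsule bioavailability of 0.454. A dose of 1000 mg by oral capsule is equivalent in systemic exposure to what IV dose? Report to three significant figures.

Systemic exposure from an extravascular dose = F × D_ev, so the equivalent IV dose is F × D_ev.
D_iv = F × D_ev = 0.454 × 1000 = 454 mg

D_iv = 454 mg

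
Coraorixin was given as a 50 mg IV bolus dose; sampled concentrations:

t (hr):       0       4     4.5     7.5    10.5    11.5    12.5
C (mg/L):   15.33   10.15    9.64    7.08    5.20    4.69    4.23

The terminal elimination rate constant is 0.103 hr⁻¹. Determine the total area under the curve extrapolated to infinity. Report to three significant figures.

Trapezoidal AUC_0→12.5:
  [0→4]: (15.33+10.15)/2 × 4 = 50.96
  [4→4.5]: (10.15+9.64)/2 × 0.5 = 4.9475
  [4.5→7.5]: (9.64+7.08)/2 × 3 = 25.08
  [7.5→10.5]: (7.08+5.20)/2 × 3 = 18.42
  [10.5→11.5]: (5.20+4.69)/2 × 1 = 4.945
  [11.5→12.5]: (4.69+4.23)/2 × 1 = 4.46
  Sum = 108.8125 mg/L·hr
Extrapolated tail: C_last / k_e = 4.23 / 0.103 = 41.068
AUC_0→∞ = 108.8125 + 41.068 = 149.8805 mg/L·hr

AUC = 150 mg/L·hr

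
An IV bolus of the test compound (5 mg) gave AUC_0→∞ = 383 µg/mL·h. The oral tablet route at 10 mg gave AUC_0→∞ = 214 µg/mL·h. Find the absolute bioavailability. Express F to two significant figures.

F = 0.28

F = (AUC_ev / D_ev) / (AUC_iv / D_iv)
  = (214/10) / (383/5)
  = 21.4 / 76.6 = 0.2794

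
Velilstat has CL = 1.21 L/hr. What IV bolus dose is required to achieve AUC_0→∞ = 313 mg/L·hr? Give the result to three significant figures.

Dose = 379 mg

Dose_iv = CL × AUC_0→∞
     = 1.21 × 313 = 378.73 mg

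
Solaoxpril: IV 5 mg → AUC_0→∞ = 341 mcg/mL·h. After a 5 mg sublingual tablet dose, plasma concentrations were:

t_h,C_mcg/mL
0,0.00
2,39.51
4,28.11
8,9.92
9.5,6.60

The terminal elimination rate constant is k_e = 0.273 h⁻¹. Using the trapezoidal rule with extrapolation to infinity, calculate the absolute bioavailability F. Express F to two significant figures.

F = 0.64

Trapezoidal AUC_0→9.5 (sublingual tablet):
  [0→2]: (0.00+39.51)/2 × 2 = 39.51
  [2→4]: (39.51+28.11)/2 × 2 = 67.62
  [4→8]: (28.11+9.92)/2 × 4 = 76.06
  [8→9.5]: (9.92+6.60)/2 × 1.5 = 12.39
  Sum = 195.58 mcg/mL·h
Tail: C_last/k_e = 6.60/0.273 = 24.176
AUC_0→∞ (sublingual tablet) = 195.58 + 24.176 = 219.756 mcg/mL·h
F = (AUC_ev/D_ev)/(AUC_iv/D_iv) = (219.756/5)/(341/5) = 43.9512/68.2 = 0.6444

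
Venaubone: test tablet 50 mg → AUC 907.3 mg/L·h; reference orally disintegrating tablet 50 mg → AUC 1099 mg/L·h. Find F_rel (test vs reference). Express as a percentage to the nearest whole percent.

F_rel = (AUC_test/D_test) / (AUC_ref/D_ref)
      = (907.3/50) / (1099/50)
      = 18.146 / 21.98 = 0.8256 = 82.56%

F_rel = 83%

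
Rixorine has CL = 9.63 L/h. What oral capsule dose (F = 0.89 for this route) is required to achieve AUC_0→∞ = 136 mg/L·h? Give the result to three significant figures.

Dose = CL × AUC_0→∞ / F
     = 9.63 × 136 / 0.89 = 1471.55 mg

Dose = 1470 mg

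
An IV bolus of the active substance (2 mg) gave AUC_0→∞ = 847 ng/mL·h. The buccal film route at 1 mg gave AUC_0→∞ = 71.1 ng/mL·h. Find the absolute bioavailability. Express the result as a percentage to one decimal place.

F = (AUC_ev / D_ev) / (AUC_iv / D_iv)
  = (71.1/1) / (847/2)
  = 71.1 / 423.5 = 0.1679
  = 16.79%

F = 16.8%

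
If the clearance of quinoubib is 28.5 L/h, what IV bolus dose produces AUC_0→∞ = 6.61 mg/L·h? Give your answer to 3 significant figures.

Dose = 188 mg

Dose_iv = CL × AUC_0→∞
     = 28.5 × 6.61 = 188.385 mg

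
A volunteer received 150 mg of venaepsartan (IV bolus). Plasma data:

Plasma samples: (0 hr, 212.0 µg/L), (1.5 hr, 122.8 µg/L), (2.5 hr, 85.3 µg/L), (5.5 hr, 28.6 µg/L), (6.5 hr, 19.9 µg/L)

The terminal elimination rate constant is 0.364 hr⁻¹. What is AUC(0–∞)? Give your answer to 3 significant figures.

Trapezoidal AUC_0→6.5:
  [0→1.5]: (212.0+122.8)/2 × 1.5 = 251.1
  [1.5→2.5]: (122.8+85.3)/2 × 1 = 104.05
  [2.5→5.5]: (85.3+28.6)/2 × 3 = 170.85
  [5.5→6.5]: (28.6+19.9)/2 × 1 = 24.25
  Sum = 550.25 µg/L·hr
Extrapolated tail: C_last / k_e = 19.9 / 0.364 = 54.670
AUC_0→∞ = 550.25 + 54.670 = 604.92 µg/L·hr

AUC = 605 µg/L·hr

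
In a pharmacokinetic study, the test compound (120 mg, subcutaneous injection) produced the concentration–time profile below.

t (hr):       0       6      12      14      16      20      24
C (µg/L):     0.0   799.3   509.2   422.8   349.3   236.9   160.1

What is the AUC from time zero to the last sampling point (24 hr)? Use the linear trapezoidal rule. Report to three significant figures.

Trapezoidal AUC_0→24:
  [0→6]: (0.0+799.3)/2 × 6 = 2397.9
  [6→12]: (799.3+509.2)/2 × 6 = 3925.5
  [12→14]: (509.2+422.8)/2 × 2 = 932.0
  [14→16]: (422.8+349.3)/2 × 2 = 772.1
  [16→20]: (349.3+236.9)/2 × 4 = 1172.4
  [20→24]: (236.9+160.1)/2 × 4 = 794.0
  Sum = 9993.9 µg/L·hr

AUC = 9990 µg/L·hr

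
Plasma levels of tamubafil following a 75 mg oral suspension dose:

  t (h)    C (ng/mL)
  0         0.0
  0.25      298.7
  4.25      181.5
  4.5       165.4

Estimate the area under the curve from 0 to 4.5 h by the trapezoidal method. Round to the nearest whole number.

Trapezoidal AUC_0→4.5:
  [0→0.25]: (0.0+298.7)/2 × 0.25 = 37.3375
  [0.25→4.25]: (298.7+181.5)/2 × 4 = 960.4
  [4.25→4.5]: (181.5+165.4)/2 × 0.25 = 43.3625
  Sum = 1041.1 ng/mL·h

AUC = 1041 ng/mL·h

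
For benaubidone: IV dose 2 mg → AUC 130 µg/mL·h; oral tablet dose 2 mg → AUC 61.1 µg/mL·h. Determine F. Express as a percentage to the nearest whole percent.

F = 47%

F = (AUC_ev / D_ev) / (AUC_iv / D_iv)
  = (61.1/2) / (130/2)
  = 30.55 / 65 = 0.4700
  = 47.00%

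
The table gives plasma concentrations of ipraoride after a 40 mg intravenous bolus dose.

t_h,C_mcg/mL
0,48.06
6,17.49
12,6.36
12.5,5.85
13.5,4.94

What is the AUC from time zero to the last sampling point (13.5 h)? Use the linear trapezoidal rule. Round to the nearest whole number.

Trapezoidal AUC_0→13.5:
  [0→6]: (48.06+17.49)/2 × 6 = 196.65
  [6→12]: (17.49+6.36)/2 × 6 = 71.55
  [12→12.5]: (6.36+5.85)/2 × 0.5 = 3.0525
  [12.5→13.5]: (5.85+4.94)/2 × 1 = 5.395
  Sum = 276.6475 mcg/mL·h

AUC = 277 mcg/mL·h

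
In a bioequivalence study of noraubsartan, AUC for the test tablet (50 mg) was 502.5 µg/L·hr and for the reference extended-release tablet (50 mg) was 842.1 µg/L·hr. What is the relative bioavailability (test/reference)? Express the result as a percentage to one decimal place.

F_rel = (AUC_test/D_test) / (AUC_ref/D_ref)
      = (502.5/50) / (842.1/50)
      = 10.05 / 16.842 = 0.5967 = 59.67%

F_rel = 59.7%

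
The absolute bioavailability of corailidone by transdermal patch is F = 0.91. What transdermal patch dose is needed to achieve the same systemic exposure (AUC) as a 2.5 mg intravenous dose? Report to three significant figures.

D_transdermal = 2.75 mg

For equal systemic exposure: F × D_ev = D_iv
D_ev = D_iv / F = 2.5 / 0.91 = 2.74725 mg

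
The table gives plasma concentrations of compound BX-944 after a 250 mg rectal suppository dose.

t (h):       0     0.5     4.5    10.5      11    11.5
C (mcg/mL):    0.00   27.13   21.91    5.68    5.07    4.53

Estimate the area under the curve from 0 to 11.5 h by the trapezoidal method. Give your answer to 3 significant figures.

Trapezoidal AUC_0→11.5:
  [0→0.5]: (0.00+27.13)/2 × 0.5 = 6.7825
  [0.5→4.5]: (27.13+21.91)/2 × 4 = 98.08
  [4.5→10.5]: (21.91+5.68)/2 × 6 = 82.77
  [10.5→11]: (5.68+5.07)/2 × 0.5 = 2.6875
  [11→11.5]: (5.07+4.53)/2 × 0.5 = 2.4
  Sum = 192.72 mcg/mL·h

AUC = 193 mcg/mL·h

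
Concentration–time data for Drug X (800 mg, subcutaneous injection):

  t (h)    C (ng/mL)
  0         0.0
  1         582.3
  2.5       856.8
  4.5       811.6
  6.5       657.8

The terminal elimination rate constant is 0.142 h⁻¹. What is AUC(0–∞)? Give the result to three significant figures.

AUC = 9140 ng/mL·h

Trapezoidal AUC_0→6.5:
  [0→1]: (0.0+582.3)/2 × 1 = 291.15
  [1→2.5]: (582.3+856.8)/2 × 1.5 = 1079.325
  [2.5→4.5]: (856.8+811.6)/2 × 2 = 1668.4
  [4.5→6.5]: (811.6+657.8)/2 × 2 = 1469.4
  Sum = 4508.275 ng/mL·h
Extrapolated tail: C_last / k_e = 657.8 / 0.142 = 4632.394
AUC_0→∞ = 4508.275 + 4632.394 = 9140.669 ng/mL·h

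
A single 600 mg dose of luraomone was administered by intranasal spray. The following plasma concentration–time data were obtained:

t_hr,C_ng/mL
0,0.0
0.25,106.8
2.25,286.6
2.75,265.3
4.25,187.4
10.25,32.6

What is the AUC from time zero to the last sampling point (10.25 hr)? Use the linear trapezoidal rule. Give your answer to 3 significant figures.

Trapezoidal AUC_0→10.25:
  [0→0.25]: (0.0+106.8)/2 × 0.25 = 13.35
  [0.25→2.25]: (106.8+286.6)/2 × 2 = 393.4
  [2.25→2.75]: (286.6+265.3)/2 × 0.5 = 137.975
  [2.75→4.25]: (265.3+187.4)/2 × 1.5 = 339.525
  [4.25→10.25]: (187.4+32.6)/2 × 6 = 660.0
  Sum = 1544.25 ng/mL·hr

AUC = 1540 ng/mL·hr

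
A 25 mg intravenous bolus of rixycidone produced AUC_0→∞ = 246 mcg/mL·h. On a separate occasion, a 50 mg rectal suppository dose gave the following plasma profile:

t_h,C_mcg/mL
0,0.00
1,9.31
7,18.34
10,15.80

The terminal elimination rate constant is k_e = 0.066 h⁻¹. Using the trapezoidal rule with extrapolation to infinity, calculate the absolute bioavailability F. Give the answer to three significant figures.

F = 0.769

Trapezoidal AUC_0→10 (rectal suppository):
  [0→1]: (0.00+9.31)/2 × 1 = 4.655
  [1→7]: (9.31+18.34)/2 × 6 = 82.95
  [7→10]: (18.34+15.80)/2 × 3 = 51.21
  Sum = 138.815 mcg/mL·h
Tail: C_last/k_e = 15.80/0.066 = 239.394
AUC_0→∞ (rectal suppository) = 138.815 + 239.394 = 378.209 mcg/mL·h
F = (AUC_ev/D_ev)/(AUC_iv/D_iv) = (378.209/50)/(246/25) = 7.56418/9.84 = 0.7687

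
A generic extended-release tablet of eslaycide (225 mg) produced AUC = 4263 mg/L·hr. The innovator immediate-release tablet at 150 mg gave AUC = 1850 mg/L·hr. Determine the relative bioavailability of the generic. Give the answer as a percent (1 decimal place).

F_rel = (AUC_test/D_test) / (AUC_ref/D_ref)
      = (4263/225) / (1850/150)
      = 18.9467 / 12.3333 = 1.5362 = 153.62%

F_rel = 153.6%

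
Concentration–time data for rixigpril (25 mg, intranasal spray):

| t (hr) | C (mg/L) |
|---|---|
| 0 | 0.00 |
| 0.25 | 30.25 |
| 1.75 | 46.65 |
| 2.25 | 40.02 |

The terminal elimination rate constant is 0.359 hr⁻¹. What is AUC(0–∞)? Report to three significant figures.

AUC = 195 mg/L·hr

Trapezoidal AUC_0→2.25:
  [0→0.25]: (0.00+30.25)/2 × 0.25 = 3.78125
  [0.25→1.75]: (30.25+46.65)/2 × 1.5 = 57.675
  [1.75→2.25]: (46.65+40.02)/2 × 0.5 = 21.6675
  Sum = 83.12375 mg/L·hr
Extrapolated tail: C_last / k_e = 40.02 / 0.359 = 111.476
AUC_0→∞ = 83.12375 + 111.476 = 194.59975 mg/L·hr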